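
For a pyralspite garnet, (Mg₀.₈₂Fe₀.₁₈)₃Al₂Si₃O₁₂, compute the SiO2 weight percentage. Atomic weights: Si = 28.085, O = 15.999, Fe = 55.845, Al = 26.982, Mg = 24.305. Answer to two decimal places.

M((Mg₀.₈₂Fe₀.₁₈)₃Al₂Si₃O₁₂) = 420.154 g/mol; M(SiO2) = 60.083 g/mol.
Moles SiO2 per formula unit = 3 Si ÷ 1 = 3.0000.
SiO2 fraction = (3.0000 × 60.083) / 420.154 = 180.249/420.154 = 0.4290.

42.90 wt%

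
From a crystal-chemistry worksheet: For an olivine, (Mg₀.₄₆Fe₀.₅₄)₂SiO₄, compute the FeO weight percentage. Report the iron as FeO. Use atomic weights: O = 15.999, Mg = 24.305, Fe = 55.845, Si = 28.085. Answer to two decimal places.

44.40 wt%

Molar mass of (Mg₀.₄₆Fe₀.₅₄)₂SiO₄ = 0.92*24.305 + 1.08*55.845 + 1*28.085 + 4*15.999 = 174.754 g/mol.
Each formula unit contains 1.08 Fe, equivalent to 1.08/1 = 1.0800 mol FeO.
M(FeO) = 1×55.845 + 1×15.999 = 71.844 g/mol.
Mass of FeO per formula unit = 1.0800 × 71.844 = 77.592 g.
FeO wt% = 77.592 / 174.754 × 100 = 44.40%.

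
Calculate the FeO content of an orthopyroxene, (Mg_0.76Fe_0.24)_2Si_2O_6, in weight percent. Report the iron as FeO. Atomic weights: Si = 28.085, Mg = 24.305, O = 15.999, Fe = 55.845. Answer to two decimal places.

M((Mg_0.76Fe_0.24)_2Si_2O_6) = 215.913 g/mol; M(FeO) = 71.844 g/mol.
Moles FeO per formula unit = 0.48 Fe ÷ 1 = 0.4800.
FeO fraction = (0.4800 × 71.844) / 215.913 = 34.485/215.913 = 0.1597.

15.97 wt%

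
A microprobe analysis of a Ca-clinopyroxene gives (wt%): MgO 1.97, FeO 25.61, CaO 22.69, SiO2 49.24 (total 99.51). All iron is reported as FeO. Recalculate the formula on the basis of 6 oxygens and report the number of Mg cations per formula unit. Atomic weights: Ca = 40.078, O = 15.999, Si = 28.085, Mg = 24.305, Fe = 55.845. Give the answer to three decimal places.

1.97 wt% MgO ÷ 40.304 g/mol = 0.04888 mol, giving 0.04888 Mg and 0.04888 O.
25.61 wt% FeO ÷ 71.844 g/mol = 0.35647 mol, giving 0.35647 Fe and 0.35647 O.
22.69 wt% CaO ÷ 56.077 g/mol = 0.40462 mol, giving 0.40462 Ca and 0.40462 O.
49.24 wt% SiO2 ÷ 60.083 g/mol = 0.81953 mol, giving 0.81953 Si and 1.63906 O.
Oxygen sums to 2.44903; scaling by 6/2.44903 = 2.44995 puts the formula on 6 O.
Mg: 0.04888 × 2.44995 = 0.120 atoms per formula unit.

0.120 Mg apfu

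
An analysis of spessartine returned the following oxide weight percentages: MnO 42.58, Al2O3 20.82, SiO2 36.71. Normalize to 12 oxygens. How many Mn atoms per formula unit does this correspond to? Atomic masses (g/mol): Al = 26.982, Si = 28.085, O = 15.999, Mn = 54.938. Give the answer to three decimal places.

MnO (M=70.937): mol = 0.60025; Mn = 0.60025, O = 0.60025.
Al2O3 (M=101.961): mol = 0.20420; Al = 0.40840, O = 0.61260.
SiO2 (M=60.083): mol = 0.61099; Si = 0.61099, O = 1.22198.
ΣO = 2.43483; factor = 12/ΣO = 4.92848.
Mn apfu = 0.60025 × 4.92848 = 2.958.

2.958 Mn apfu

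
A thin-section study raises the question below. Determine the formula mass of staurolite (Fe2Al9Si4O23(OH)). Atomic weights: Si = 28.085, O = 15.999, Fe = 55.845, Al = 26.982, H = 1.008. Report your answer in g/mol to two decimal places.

851.85 g/mol

M = 2×55.845 + 9×26.982 + 4×28.085 + 24×15.999 + 1×1.008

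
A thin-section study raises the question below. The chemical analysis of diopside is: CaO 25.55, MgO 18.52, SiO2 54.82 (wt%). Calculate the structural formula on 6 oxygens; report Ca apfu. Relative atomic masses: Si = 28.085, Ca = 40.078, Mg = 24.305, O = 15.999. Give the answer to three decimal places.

0.998 Ca apfu

25.55 wt% CaO ÷ 56.077 g/mol = 0.45562 mol, giving 0.45562 Ca and 0.45562 O.
18.52 wt% MgO ÷ 40.304 g/mol = 0.45951 mol, giving 0.45951 Mg and 0.45951 O.
54.82 wt% SiO2 ÷ 60.083 g/mol = 0.91240 mol, giving 0.91240 Si and 1.82480 O.
Oxygen sums to 2.73993; scaling by 6/2.73993 = 2.18984 puts the formula on 6 O.
Ca: 0.45562 × 2.18984 = 0.998 atoms per formula unit.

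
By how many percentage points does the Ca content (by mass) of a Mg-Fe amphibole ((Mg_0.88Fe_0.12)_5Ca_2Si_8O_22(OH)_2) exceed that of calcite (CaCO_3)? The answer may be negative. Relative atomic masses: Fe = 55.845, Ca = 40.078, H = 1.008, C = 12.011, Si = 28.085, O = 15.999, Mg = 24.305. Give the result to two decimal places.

-30.40 percentage points

M((Mg_0.88Fe_0.12)_5Ca_2Si_8O_22(OH)_2) = 831.277 g/mol, so wt% Ca = 80.156/831.277 × 100 = 9.64%.
M(CaCO_3) = 100.086 g/mol, so wt% Ca = 40.078/100.086 × 100 = 40.04%.
9.64 − 40.04 = -30.40 pp.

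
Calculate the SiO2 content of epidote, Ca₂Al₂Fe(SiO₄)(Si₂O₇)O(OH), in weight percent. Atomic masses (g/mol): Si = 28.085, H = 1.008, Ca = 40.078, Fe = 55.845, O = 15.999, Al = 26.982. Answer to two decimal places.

37.30 wt%

Formula mass = 483.215 g/mol.
3 Si → 3.0000 mol SiO2 per formula unit; M(SiO2) = 60.083, so SiO2 mass = 180.249 g.
180.249/483.215 × 100 = 37.30 wt%.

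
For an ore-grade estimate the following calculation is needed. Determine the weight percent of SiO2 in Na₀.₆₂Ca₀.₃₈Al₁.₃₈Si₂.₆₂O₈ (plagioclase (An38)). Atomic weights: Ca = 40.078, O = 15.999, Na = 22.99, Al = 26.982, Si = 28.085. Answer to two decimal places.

58.67 wt%

Molar mass of Na₀.₆₂Ca₀.₃₈Al₁.₃₈Si₂.₆₂O₈ = 0.62·22.99 + 0.38·40.078 + 1.38·26.982 + 2.62·28.085 + 8·15.999 = 268.293 g/mol.
Each formula unit contains 2.62 Si, equivalent to 2.62/1 = 2.6200 mol SiO2.
M(SiO2) = 1×28.085 + 2×15.999 = 60.083 g/mol.
Mass of SiO2 per formula unit = 2.6200 × 60.083 = 157.417 g.
SiO2 wt% = 157.417 / 268.293 × 100 = 58.67%.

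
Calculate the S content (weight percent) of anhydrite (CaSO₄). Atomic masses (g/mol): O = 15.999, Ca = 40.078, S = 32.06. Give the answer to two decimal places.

M(CaSO₄) = 136.134 g/mol.
S contributes 1 × 32.06 = 32.060 g per mole.
32.060/136.134 = 0.2355 → 23.55%.

23.55 weight percent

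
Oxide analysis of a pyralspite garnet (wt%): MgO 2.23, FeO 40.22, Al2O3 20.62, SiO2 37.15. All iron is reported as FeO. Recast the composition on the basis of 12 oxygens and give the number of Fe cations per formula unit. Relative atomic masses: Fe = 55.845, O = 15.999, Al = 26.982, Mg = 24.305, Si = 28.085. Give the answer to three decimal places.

2.733 Fe apfu

MgO (M=40.304): mol = 0.05533; Mg = 0.05533, O = 0.05533.
FeO (M=71.844): mol = 0.55982; Fe = 0.55982, O = 0.55982.
Al2O3 (M=101.961): mol = 0.20223; Al = 0.40446, O = 0.60669.
SiO2 (M=60.083): mol = 0.61831; Si = 0.61831, O = 1.23662.
ΣO = 2.45846; factor = 12/ΣO = 4.88110.
Fe apfu = 0.55982 × 4.88110 = 2.733.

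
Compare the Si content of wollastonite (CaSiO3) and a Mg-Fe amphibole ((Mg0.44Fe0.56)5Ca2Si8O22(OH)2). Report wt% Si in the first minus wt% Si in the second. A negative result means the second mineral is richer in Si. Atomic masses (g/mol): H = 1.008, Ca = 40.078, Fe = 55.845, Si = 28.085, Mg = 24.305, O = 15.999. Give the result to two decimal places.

M(CaSiO3) = 116.160 g/mol, so wt% Si = 28.085/116.160 × 100 = 24.18%.
M((Mg0.44Fe0.56)5Ca2Si8O22(OH)2) = 900.665 g/mol, so wt% Si = 224.680/900.665 × 100 = 24.95%.
24.18 − 24.95 = -0.77 pp.

-0.77 percentage points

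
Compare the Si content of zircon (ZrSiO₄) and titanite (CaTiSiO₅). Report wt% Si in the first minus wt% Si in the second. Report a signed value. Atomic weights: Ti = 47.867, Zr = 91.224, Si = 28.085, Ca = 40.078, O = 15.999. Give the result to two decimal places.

Si in ZrSiO₄: molar mass 183.305 g/mol; 1×28.085 = 28.085 g → 15.32 wt%.
Si in CaTiSiO₅: molar mass 196.025 g/mol; 1×28.085 = 28.085 g → 14.33 wt%.
Difference = 15.32 − 14.33 = 0.99 percentage points.

0.99 percentage points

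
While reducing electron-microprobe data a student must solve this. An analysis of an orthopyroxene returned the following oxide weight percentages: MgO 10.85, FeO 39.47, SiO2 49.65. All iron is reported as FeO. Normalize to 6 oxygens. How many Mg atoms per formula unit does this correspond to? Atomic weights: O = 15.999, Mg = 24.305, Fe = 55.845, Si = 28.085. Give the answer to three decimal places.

0.654 Mg apfu

10.85 wt% MgO ÷ 40.304 g/mol = 0.26920 mol, giving 0.26920 Mg and 0.26920 O.
39.47 wt% FeO ÷ 71.844 g/mol = 0.54938 mol, giving 0.54938 Fe and 0.54938 O.
49.65 wt% SiO2 ÷ 60.083 g/mol = 0.82636 mol, giving 0.82636 Si and 1.65272 O.
Oxygen sums to 2.47130; scaling by 6/2.47130 = 2.42787 puts the formula on 6 O.
Mg: 0.26920 × 2.42787 = 0.654 atoms per formula unit.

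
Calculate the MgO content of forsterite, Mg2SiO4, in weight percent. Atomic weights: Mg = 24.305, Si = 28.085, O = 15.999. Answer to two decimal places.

M(Mg2SiO4) = 140.691 g/mol; M(MgO) = 40.304 g/mol.
Moles MgO per formula unit = 2 Mg ÷ 1 = 2.0000.
MgO fraction = (2.0000 × 40.304) / 140.691 = 80.608/140.691 = 0.5729.

57.29 wt%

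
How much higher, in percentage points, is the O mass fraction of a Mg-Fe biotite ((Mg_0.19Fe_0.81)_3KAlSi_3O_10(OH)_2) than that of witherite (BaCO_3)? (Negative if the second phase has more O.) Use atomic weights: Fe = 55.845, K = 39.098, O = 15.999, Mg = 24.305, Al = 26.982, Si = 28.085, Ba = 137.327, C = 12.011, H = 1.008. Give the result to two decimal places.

14.55 percentage points

First mineral: 191.988 g O in 493.896 g formula = 38.87 wt% O.
Second mineral: 47.997 g O in 197.335 g formula = 24.32 wt% O.
38.87% − 24.32% gives a difference of 14.55 percentage points.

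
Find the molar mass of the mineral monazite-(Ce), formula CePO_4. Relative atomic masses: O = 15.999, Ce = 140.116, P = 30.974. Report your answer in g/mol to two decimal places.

235.09 g/mol

M = 1×140.116 + 1×30.974 + 4×15.999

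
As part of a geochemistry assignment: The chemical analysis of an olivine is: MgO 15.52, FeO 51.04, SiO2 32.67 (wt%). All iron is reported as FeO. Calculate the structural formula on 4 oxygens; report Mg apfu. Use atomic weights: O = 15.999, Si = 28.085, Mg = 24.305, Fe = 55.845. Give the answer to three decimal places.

MgO: 15.52/40.304 = 0.38507 mol → 0.38507 mol Mg, 0.38507 mol O.
FeO: 51.04/71.844 = 0.71043 mol → 0.71043 mol Fe, 0.71043 mol O.
SiO2: 32.67/60.083 = 0.54375 mol → 0.54375 mol Si, 1.08750 mol O.
Total oxygen = 2.18300 mol. Normalization factor = 4/2.18300 = 1.83234.
Mg per 4 O = 0.38507 × 1.83234 = 0.706.

0.706 Mg apfu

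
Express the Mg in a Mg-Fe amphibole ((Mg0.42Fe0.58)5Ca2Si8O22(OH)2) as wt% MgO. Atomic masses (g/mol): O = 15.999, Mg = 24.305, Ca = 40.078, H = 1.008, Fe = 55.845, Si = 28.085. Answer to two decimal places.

Molar mass of (Mg0.42Fe0.58)5Ca2Si8O22(OH)2 = 2.10·24.305 + 2.90·55.845 + 2·40.078 + 8·28.085 + 24·15.999 + 2·1.008 = 903.819 g/mol.
Each formula unit contains 2.10 Mg, equivalent to 2.10/1 = 2.1000 mol MgO.
M(MgO) = 1×24.305 + 1×15.999 = 40.304 g/mol.
Mass of MgO per formula unit = 2.1000 × 40.304 = 84.638 g.
MgO wt% = 84.638 / 903.819 × 100 = 9.36%.

9.36 wt%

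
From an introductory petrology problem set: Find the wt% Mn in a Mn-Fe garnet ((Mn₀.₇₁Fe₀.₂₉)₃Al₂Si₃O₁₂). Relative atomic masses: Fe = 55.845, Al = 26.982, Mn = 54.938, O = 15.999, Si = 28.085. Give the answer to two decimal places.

Molar mass of (Mn₀.₇₁Fe₀.₂₉)₃Al₂Si₃O₁₂: 2.13*54.938 + 0.87*55.845 + 2*26.982 + 3*28.085 + 12*15.999 = 495.810 g/mol.
Mass of Mn per formula unit: 2.13 × 54.938 = 117.018 g.
Weight fraction Mn = 117.018 / 495.810 = 0.2360.

23.60 wt%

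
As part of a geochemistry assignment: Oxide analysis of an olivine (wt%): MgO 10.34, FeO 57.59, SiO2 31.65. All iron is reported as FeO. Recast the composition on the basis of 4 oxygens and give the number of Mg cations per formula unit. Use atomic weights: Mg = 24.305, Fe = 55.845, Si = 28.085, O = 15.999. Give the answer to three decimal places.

MgO: 10.34/40.304 = 0.25655 mol → 0.25655 mol Mg, 0.25655 mol O.
FeO: 57.59/71.844 = 0.80160 mol → 0.80160 mol Fe, 0.80160 mol O.
SiO2: 31.65/60.083 = 0.52677 mol → 0.52677 mol Si, 1.05354 mol O.
Total oxygen = 2.11169 mol. Normalization factor = 4/2.11169 = 1.89422.
Mg per 4 O = 0.25655 × 1.89422 = 0.486.

0.486 Mg apfu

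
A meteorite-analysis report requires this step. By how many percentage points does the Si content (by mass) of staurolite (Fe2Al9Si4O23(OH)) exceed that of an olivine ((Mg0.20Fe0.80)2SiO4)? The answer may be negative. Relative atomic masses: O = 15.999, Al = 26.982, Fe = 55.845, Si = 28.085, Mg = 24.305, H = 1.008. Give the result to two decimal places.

-1.50 percentage points

First mineral: 112.340 g Si in 851.852 g formula = 13.19 wt% Si.
Second mineral: 28.085 g Si in 191.155 g formula = 14.69 wt% Si.
13.19% − 14.69% gives a difference of -1.50 percentage points.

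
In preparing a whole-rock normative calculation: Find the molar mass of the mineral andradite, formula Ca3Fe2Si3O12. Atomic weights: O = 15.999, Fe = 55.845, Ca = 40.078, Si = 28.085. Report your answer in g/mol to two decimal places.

508.17 g/mol

Ca: 3 × 40.078 = 120.2340
Fe: 2 × 55.845 = 111.6900
Si: 3 × 28.085 = 84.2550
O: 12 × 15.999 = 191.9880
Summing the contributions gives the formula mass.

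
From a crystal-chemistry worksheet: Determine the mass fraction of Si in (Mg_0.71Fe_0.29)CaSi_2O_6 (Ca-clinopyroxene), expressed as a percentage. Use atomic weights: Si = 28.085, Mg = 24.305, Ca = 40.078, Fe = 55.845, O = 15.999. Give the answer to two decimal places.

24.89 mass %

M((Mg_0.71Fe_0.29)CaSi_2O_6) = 225.694 g/mol.
Si contributes 2 × 28.085 = 56.170 g per mole.
56.170/225.694 = 0.2489 → 24.89%.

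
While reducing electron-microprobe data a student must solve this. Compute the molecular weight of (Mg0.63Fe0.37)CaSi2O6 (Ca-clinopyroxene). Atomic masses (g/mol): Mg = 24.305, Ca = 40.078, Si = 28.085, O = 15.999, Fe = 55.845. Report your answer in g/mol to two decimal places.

228.22 g/mol

M = 0.63(24.305) + 0.37(55.845) + 1(40.078) + 2(28.085) + 6(15.999)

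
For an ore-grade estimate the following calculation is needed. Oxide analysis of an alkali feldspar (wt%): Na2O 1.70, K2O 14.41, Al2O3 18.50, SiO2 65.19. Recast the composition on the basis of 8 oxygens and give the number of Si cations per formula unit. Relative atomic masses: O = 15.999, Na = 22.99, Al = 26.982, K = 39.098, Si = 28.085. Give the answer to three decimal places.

Na2O: 1.70/61.979 = 0.02743 mol → 0.05486 mol Na, 0.02743 mol O.
K2O: 14.41/94.195 = 0.15298 mol → 0.30596 mol K, 0.15298 mol O.
Al2O3: 18.50/101.961 = 0.18144 mol → 0.36288 mol Al, 0.54432 mol O.
SiO2: 65.19/60.083 = 1.08500 mol → 1.08500 mol Si, 2.17000 mol O.
Total oxygen = 2.89473 mol. Normalization factor = 8/2.89473 = 2.76364.
Si per 8 O = 1.08500 × 2.76364 = 2.999.

2.999 Si apfu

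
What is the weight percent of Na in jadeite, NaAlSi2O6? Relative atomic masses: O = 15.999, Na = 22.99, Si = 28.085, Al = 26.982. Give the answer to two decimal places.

11.37 weight percent

M(NaAlSi2O6) = 202.136 g/mol.
Na contributes 1 × 22.99 = 22.990 g per mole.
22.990/202.136 = 0.1137 → 11.37%.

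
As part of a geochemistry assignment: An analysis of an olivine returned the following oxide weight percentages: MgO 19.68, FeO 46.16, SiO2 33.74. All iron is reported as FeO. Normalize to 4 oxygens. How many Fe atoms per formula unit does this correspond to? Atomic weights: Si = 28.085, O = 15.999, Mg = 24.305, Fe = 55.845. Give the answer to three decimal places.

1.140 Fe apfu

19.68 wt% MgO ÷ 40.304 g/mol = 0.48829 mol, giving 0.48829 Mg and 0.48829 O.
46.16 wt% FeO ÷ 71.844 g/mol = 0.64250 mol, giving 0.64250 Fe and 0.64250 O.
33.74 wt% SiO2 ÷ 60.083 g/mol = 0.56156 mol, giving 0.56156 Si and 1.12312 O.
Oxygen sums to 2.25391; scaling by 4/2.25391 = 1.77469 puts the formula on 4 O.
Fe: 0.64250 × 1.77469 = 1.140 atoms per formula unit.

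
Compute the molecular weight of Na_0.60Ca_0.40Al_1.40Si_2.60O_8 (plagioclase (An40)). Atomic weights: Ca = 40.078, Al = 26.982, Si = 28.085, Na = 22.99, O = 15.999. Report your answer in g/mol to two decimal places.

268.61 g/mol

The formula mass is the sum 0.60×22.99 + 0.40×40.078 + 1.40×26.982 + 2.60×28.085 + 8×15.999.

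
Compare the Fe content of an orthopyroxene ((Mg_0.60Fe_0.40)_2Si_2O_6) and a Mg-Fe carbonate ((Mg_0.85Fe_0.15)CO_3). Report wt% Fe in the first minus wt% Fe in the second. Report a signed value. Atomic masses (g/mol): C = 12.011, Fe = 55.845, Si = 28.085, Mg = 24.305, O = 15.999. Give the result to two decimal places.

M((Mg_0.60Fe_0.40)_2Si_2O_6) = 226.006 g/mol, so wt% Fe = 44.676/226.006 × 100 = 19.77%.
M((Mg_0.85Fe_0.15)CO_3) = 89.044 g/mol, so wt% Fe = 8.377/89.044 × 100 = 9.41%.
19.77 − 9.41 = 10.36 pp.

10.36 percentage points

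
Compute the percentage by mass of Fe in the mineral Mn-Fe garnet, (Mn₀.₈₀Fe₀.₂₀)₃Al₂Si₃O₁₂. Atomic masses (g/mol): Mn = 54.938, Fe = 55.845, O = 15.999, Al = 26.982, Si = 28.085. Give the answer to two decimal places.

6.76 weight percent

M((Mn₀.₈₀Fe₀.₂₀)₃Al₂Si₃O₁₂) = 495.565 g/mol.
Fe contributes 0.60 × 55.845 = 33.507 g per mole.
33.507/495.565 = 0.0676 → 6.76%.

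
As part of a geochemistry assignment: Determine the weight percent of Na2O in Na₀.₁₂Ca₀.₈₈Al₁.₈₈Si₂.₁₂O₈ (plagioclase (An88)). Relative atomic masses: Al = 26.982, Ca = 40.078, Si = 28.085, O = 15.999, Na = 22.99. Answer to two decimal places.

1.35 wt%

Molar mass of Na₀.₁₂Ca₀.₈₈Al₁.₈₈Si₂.₁₂O₈ = 0.12×22.99 + 0.88×40.078 + 1.88×26.982 + 2.12×28.085 + 8×15.999 = 276.286 g/mol.
Each formula unit contains 0.12 Na, equivalent to 0.12/2 = 0.0600 mol Na2O.
M(Na2O) = 2×22.99 + 1×15.999 = 61.979 g/mol.
Mass of Na2O per formula unit = 0.0600 × 61.979 = 3.719 g.
Na2O wt% = 3.719 / 276.286 × 100 = 1.35%.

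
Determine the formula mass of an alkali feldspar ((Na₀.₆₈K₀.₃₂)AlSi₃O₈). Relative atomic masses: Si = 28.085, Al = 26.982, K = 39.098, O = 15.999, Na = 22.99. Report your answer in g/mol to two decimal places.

The formula mass is the sum 0.68*22.99 + 0.32*39.098 + 1*26.982 + 3*28.085 + 8*15.999.

267.37 g/mol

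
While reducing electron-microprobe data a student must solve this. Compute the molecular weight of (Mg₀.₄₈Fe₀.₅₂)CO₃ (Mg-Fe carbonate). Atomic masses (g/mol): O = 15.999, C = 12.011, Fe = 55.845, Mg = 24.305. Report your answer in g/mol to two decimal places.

100.71 g/mol

Mg: 0.48 × 24.305 = 11.6664
Fe: 0.52 × 55.845 = 29.0394
C: 1 × 12.011 = 12.0110
O: 3 × 15.999 = 47.9970
Summing the contributions gives the formula mass.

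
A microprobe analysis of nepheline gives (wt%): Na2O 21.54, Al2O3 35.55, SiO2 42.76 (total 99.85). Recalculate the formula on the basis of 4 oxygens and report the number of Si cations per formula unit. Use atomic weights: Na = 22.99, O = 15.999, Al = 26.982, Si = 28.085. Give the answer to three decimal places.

1.011 Si apfu

Na2O: 21.54/61.979 = 0.34754 mol → 0.69508 mol Na, 0.34754 mol O.
Al2O3: 35.55/101.961 = 0.34866 mol → 0.69732 mol Al, 1.04598 mol O.
SiO2: 42.76/60.083 = 0.71168 mol → 0.71168 mol Si, 1.42336 mol O.
Total oxygen = 2.81688 mol. Normalization factor = 4/2.81688 = 1.42001.
Si per 4 O = 0.71168 × 1.42001 = 1.011.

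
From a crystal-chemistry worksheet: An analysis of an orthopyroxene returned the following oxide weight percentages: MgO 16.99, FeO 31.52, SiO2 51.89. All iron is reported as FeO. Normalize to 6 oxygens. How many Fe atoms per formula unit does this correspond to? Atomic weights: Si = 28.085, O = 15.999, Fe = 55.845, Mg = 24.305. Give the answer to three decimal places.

16.99 wt% MgO ÷ 40.304 g/mol = 0.42155 mol, giving 0.42155 Mg and 0.42155 O.
31.52 wt% FeO ÷ 71.844 g/mol = 0.43873 mol, giving 0.43873 Fe and 0.43873 O.
51.89 wt% SiO2 ÷ 60.083 g/mol = 0.86364 mol, giving 0.86364 Si and 1.72728 O.
Oxygen sums to 2.58756; scaling by 6/2.58756 = 2.31879 puts the formula on 6 O.
Fe: 0.43873 × 2.31879 = 1.017 atoms per formula unit.

1.017 Fe apfu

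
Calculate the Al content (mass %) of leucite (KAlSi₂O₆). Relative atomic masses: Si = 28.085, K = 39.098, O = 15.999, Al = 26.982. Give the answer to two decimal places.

Formula mass = 1×39.098 + 1×26.982 + 2×28.085 + 6×15.999 = 218.244 g/mol, of which 26.982 g is Al.
So Al makes up 26.982/218.244 = 0.1236 of the mass, i.e. 12.36%.

12.36 mass %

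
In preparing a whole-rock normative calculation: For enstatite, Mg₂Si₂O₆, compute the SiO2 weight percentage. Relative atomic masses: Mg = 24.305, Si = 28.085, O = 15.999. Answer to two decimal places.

M(Mg₂Si₂O₆) = 200.774 g/mol; M(SiO2) = 60.083 g/mol.
Moles SiO2 per formula unit = 2 Si ÷ 1 = 2.0000.
SiO2 fraction = (2.0000 × 60.083) / 200.774 = 120.166/200.774 = 0.5985.

59.85 wt%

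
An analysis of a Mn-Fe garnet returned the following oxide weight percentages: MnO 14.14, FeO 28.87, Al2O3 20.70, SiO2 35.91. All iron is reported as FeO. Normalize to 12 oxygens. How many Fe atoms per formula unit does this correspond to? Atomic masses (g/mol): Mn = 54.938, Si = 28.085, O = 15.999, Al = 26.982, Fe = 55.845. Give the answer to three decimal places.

2.005 Fe apfu

MnO: 14.14/70.937 = 0.19933 mol → 0.19933 mol Mn, 0.19933 mol O.
FeO: 28.87/71.844 = 0.40184 mol → 0.40184 mol Fe, 0.40184 mol O.
Al2O3: 20.70/101.961 = 0.20302 mol → 0.40604 mol Al, 0.60906 mol O.
SiO2: 35.91/60.083 = 0.59767 mol → 0.59767 mol Si, 1.19534 mol O.
Total oxygen = 2.40557 mol. Normalization factor = 12/2.40557 = 4.98842.
Fe per 12 O = 0.40184 × 4.98842 = 2.005.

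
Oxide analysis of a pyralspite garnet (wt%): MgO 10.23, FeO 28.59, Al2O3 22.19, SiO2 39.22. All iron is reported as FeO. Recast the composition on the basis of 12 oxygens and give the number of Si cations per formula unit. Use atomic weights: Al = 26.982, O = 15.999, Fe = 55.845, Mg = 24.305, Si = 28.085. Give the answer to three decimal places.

10.23 wt% MgO ÷ 40.304 g/mol = 0.25382 mol, giving 0.25382 Mg and 0.25382 O.
28.59 wt% FeO ÷ 71.844 g/mol = 0.39795 mol, giving 0.39795 Fe and 0.39795 O.
22.19 wt% Al2O3 ÷ 101.961 g/mol = 0.21763 mol, giving 0.43526 Al and 0.65289 O.
39.22 wt% SiO2 ÷ 60.083 g/mol = 0.65276 mol, giving 0.65276 Si and 1.30552 O.
Oxygen sums to 2.61018; scaling by 12/2.61018 = 4.59738 puts the formula on 12 O.
Si: 0.65276 × 4.59738 = 3.001 atoms per formula unit.

3.001 Si apfu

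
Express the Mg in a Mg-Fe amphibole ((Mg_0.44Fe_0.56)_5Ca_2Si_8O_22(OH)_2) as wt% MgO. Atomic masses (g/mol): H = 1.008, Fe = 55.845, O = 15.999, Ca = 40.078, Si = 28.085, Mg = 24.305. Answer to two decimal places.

9.84 wt%

Formula mass = 900.665 g/mol.
2.20 Mg → 2.2000 mol MgO per formula unit; M(MgO) = 40.304, so MgO mass = 88.669 g.
88.669/900.665 × 100 = 9.84 wt%.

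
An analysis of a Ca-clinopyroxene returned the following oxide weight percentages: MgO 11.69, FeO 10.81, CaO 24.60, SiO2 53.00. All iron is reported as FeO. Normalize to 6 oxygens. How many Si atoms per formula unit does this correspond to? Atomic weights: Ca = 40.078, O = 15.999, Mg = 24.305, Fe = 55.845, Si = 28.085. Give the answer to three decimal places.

MgO: 11.69/40.304 = 0.29005 mol → 0.29005 mol Mg, 0.29005 mol O.
FeO: 10.81/71.844 = 0.15046 mol → 0.15046 mol Fe, 0.15046 mol O.
CaO: 24.60/56.077 = 0.43868 mol → 0.43868 mol Ca, 0.43868 mol O.
SiO2: 53.00/60.083 = 0.88211 mol → 0.88211 mol Si, 1.76422 mol O.
Total oxygen = 2.64341 mol. Normalization factor = 6/2.64341 = 2.26980.
Si per 6 O = 0.88211 × 2.26980 = 2.002.

2.002 Si apfu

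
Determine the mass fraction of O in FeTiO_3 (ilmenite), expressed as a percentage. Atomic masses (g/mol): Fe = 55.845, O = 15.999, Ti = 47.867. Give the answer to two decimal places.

31.64 mass %

Formula mass = 1*55.845 + 1*47.867 + 3*15.999 = 151.709 g/mol, of which 47.997 g is O.
So O makes up 47.997/151.709 = 0.3164 of the mass, i.e. 31.64%.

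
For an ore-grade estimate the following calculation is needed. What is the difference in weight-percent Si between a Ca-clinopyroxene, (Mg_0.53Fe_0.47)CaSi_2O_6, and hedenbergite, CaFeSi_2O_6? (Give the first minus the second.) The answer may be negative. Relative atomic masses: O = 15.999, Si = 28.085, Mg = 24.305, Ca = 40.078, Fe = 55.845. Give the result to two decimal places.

1.64 percentage points

Si in (Mg_0.53Fe_0.47)CaSi_2O_6: molar mass 231.371 g/mol; 2×28.085 = 56.170 g → 24.28 wt%.
Si in CaFeSi_2O_6: molar mass 248.087 g/mol; 2×28.085 = 56.170 g → 22.64 wt%.
Difference = 24.28 − 22.64 = 1.64 percentage points.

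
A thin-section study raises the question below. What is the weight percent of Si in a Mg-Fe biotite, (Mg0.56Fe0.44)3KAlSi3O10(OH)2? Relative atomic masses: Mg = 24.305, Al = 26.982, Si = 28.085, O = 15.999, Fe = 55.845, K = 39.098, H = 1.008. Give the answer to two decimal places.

Formula mass = 1.68×24.305 + 1.32×55.845 + 1×39.098 + 1×26.982 + 3×28.085 + 12×15.999 + 2×1.008 = 458.887 g/mol, of which 84.255 g is Si.
So Si makes up 84.255/458.887 = 0.1836 of the mass, i.e. 18.36%.

18.36 mass %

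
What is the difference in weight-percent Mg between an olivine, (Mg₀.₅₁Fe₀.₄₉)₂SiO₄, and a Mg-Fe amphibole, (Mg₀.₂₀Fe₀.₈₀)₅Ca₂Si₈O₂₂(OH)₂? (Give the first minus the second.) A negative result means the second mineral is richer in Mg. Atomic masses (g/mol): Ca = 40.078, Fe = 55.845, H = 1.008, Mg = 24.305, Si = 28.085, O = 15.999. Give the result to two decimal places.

M((Mg₀.₅₁Fe₀.₄₉)₂SiO₄) = 171.600 g/mol, so wt% Mg = 24.791/171.600 × 100 = 14.45%.
M((Mg₀.₂₀Fe₀.₈₀)₅Ca₂Si₈O₂₂(OH)₂) = 938.513 g/mol, so wt% Mg = 24.305/938.513 × 100 = 2.59%.
14.45 − 2.59 = 11.86 pp.

11.86 percentage points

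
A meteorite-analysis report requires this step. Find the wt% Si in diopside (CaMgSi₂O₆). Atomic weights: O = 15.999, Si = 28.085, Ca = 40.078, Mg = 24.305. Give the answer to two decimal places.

25.94 weight percent

Molar mass of CaMgSi₂O₆: 1·40.078 + 1·24.305 + 2·28.085 + 6·15.999 = 216.547 g/mol.
Mass of Si per formula unit: 2 × 28.085 = 56.170 g.
Weight fraction Si = 56.170 / 216.547 = 0.2594.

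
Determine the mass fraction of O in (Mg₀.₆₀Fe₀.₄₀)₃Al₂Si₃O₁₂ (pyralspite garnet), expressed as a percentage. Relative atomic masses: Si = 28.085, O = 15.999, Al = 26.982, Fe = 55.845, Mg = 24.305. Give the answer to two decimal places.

M((Mg₀.₆₀Fe₀.₄₀)₃Al₂Si₃O₁₂) = 440.970 g/mol.
O contributes 12 × 15.999 = 191.988 g per mole.
191.988/440.970 = 0.4354 → 43.54%.

43.54 mass %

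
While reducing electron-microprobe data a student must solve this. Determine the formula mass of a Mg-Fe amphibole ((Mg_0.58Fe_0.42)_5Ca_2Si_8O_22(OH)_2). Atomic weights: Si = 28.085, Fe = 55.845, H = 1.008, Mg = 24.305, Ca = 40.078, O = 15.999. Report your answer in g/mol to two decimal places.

M = 2.90*24.305 + 2.10*55.845 + 2*40.078 + 8*28.085 + 24*15.999 + 2*1.008

878.59 g/mol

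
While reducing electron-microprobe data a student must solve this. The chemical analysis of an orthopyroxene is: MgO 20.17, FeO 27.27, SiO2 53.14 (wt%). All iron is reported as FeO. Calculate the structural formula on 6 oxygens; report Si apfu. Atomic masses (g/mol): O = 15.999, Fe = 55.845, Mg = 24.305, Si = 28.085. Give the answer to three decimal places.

2.003 Si apfu

MgO (M=40.304): mol = 0.50045; Mg = 0.50045, O = 0.50045.
FeO (M=71.844): mol = 0.37957; Fe = 0.37957, O = 0.37957.
SiO2 (M=60.083): mol = 0.88444; Si = 0.88444, O = 1.76888.
ΣO = 2.64890; factor = 6/ΣO = 2.26509.
Si apfu = 0.88444 × 2.26509 = 2.003.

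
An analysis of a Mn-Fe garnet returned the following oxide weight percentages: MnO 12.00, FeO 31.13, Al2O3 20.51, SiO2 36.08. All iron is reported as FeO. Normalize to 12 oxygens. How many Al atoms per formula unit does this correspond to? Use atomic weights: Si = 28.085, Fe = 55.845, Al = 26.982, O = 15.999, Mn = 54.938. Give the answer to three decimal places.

2.006 Al apfu

MnO (M=70.937): mol = 0.16916; Mn = 0.16916, O = 0.16916.
FeO (M=71.844): mol = 0.43330; Fe = 0.43330, O = 0.43330.
Al2O3 (M=101.961): mol = 0.20116; Al = 0.40232, O = 0.60348.
SiO2 (M=60.083): mol = 0.60050; Si = 0.60050, O = 1.20100.
ΣO = 2.40694; factor = 12/ΣO = 4.98558.
Al apfu = 0.40232 × 4.98558 = 2.006.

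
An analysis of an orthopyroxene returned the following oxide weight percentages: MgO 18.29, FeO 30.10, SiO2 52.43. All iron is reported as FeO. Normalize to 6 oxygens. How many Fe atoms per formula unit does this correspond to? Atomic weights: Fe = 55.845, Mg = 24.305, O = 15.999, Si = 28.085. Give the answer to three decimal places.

0.960 Fe apfu

MgO: 18.29/40.304 = 0.45380 mol → 0.45380 mol Mg, 0.45380 mol O.
FeO: 30.10/71.844 = 0.41896 mol → 0.41896 mol Fe, 0.41896 mol O.
SiO2: 52.43/60.083 = 0.87263 mol → 0.87263 mol Si, 1.74526 mol O.
Total oxygen = 2.61802 mol. Normalization factor = 6/2.61802 = 2.29181.
Fe per 6 O = 0.41896 × 2.29181 = 0.960.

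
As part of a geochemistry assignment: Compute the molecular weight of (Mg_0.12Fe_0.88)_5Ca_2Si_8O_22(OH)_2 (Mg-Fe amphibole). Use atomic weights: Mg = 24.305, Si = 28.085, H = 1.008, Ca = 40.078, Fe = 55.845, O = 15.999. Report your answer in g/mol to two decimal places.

The formula mass is the sum 0.60(24.305) + 4.40(55.845) + 2(40.078) + 8(28.085) + 24(15.999) + 2(1.008).

951.13 g/mol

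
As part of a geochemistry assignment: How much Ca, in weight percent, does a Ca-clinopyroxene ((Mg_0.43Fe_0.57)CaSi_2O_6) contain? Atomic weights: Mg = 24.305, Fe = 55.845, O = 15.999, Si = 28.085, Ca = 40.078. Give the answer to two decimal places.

17.09 weight percent

Molar mass of (Mg_0.43Fe_0.57)CaSi_2O_6: 0.43*24.305 + 0.57*55.845 + 1*40.078 + 2*28.085 + 6*15.999 = 234.525 g/mol.
Mass of Ca per formula unit: 1 × 40.078 = 40.078 g.
Weight fraction Ca = 40.078 / 234.525 = 0.1709.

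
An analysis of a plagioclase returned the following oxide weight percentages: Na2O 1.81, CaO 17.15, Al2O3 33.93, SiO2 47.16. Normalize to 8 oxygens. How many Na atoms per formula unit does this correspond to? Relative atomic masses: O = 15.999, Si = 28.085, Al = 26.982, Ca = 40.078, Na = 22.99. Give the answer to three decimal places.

0.161 Na apfu

1.81 wt% Na2O ÷ 61.979 g/mol = 0.02920 mol, giving 0.05840 Na and 0.02920 O.
17.15 wt% CaO ÷ 56.077 g/mol = 0.30583 mol, giving 0.30583 Ca and 0.30583 O.
33.93 wt% Al2O3 ÷ 101.961 g/mol = 0.33277 mol, giving 0.66554 Al and 0.99831 O.
47.16 wt% SiO2 ÷ 60.083 g/mol = 0.78491 mol, giving 0.78491 Si and 1.56982 O.
Oxygen sums to 2.90316; scaling by 8/2.90316 = 2.75562 puts the formula on 8 O.
Na: 0.05840 × 2.75562 = 0.161 atoms per formula unit.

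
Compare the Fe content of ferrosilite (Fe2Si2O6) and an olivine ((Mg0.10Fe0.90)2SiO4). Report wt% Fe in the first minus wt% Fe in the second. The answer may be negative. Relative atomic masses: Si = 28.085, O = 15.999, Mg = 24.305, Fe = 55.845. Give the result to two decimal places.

-8.58 percentage points

First mineral: 111.690 g Fe in 263.854 g formula = 42.33 wt% Fe.
Second mineral: 100.521 g Fe in 197.463 g formula = 50.91 wt% Fe.
42.33% − 50.91% gives a difference of -8.58 percentage points.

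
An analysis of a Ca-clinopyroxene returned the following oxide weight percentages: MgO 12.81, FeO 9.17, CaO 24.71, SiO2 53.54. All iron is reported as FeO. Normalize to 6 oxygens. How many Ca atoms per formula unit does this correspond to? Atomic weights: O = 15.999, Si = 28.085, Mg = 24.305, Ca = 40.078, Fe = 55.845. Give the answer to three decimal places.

0.991 Ca apfu

MgO (M=40.304): mol = 0.31783; Mg = 0.31783, O = 0.31783.
FeO (M=71.844): mol = 0.12764; Fe = 0.12764, O = 0.12764.
CaO (M=56.077): mol = 0.44064; Ca = 0.44064, O = 0.44064.
SiO2 (M=60.083): mol = 0.89110; Si = 0.89110, O = 1.78220.
ΣO = 2.66831; factor = 6/ΣO = 2.24861.
Ca apfu = 0.44064 × 2.24861 = 0.991.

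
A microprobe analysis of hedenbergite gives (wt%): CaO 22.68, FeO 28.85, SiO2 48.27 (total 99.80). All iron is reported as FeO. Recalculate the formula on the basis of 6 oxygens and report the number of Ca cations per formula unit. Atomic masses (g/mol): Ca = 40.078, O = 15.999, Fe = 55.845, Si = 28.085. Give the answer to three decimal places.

CaO: 22.68/56.077 = 0.40444 mol → 0.40444 mol Ca, 0.40444 mol O.
FeO: 28.85/71.844 = 0.40156 mol → 0.40156 mol Fe, 0.40156 mol O.
SiO2: 48.27/60.083 = 0.80339 mol → 0.80339 mol Si, 1.60678 mol O.
Total oxygen = 2.41278 mol. Normalization factor = 6/2.41278 = 2.48676.
Ca per 6 O = 0.40444 × 2.48676 = 1.006.

1.006 Ca apfu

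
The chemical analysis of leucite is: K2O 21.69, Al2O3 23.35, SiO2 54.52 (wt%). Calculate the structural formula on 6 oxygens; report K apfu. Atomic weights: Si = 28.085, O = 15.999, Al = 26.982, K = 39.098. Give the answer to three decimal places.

K2O (M=94.195): mol = 0.23027; K = 0.46054, O = 0.23027.
Al2O3 (M=101.961): mol = 0.22901; Al = 0.45802, O = 0.68703.
SiO2 (M=60.083): mol = 0.90741; Si = 0.90741, O = 1.81482.
ΣO = 2.73212; factor = 6/ΣO = 2.19610.
K apfu = 0.46054 × 2.19610 = 1.011.

1.011 K apfu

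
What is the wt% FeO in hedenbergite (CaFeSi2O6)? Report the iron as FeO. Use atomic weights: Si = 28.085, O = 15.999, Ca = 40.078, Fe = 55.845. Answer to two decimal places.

M(CaFeSi2O6) = 248.087 g/mol; M(FeO) = 71.844 g/mol.
Moles FeO per formula unit = 1 Fe ÷ 1 = 1.0000.
FeO fraction = (1.0000 × 71.844) / 248.087 = 71.844/248.087 = 0.2896.

28.96 wt%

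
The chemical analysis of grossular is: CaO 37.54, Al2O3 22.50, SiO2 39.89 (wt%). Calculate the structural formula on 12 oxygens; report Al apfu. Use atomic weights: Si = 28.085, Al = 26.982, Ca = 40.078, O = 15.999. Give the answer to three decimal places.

CaO (M=56.077): mol = 0.66944; Ca = 0.66944, O = 0.66944.
Al2O3 (M=101.961): mol = 0.22067; Al = 0.44134, O = 0.66201.
SiO2 (M=60.083): mol = 0.66391; Si = 0.66391, O = 1.32782.
ΣO = 2.65927; factor = 12/ΣO = 4.51252.
Al apfu = 0.44134 × 4.51252 = 1.992.

1.992 Al apfu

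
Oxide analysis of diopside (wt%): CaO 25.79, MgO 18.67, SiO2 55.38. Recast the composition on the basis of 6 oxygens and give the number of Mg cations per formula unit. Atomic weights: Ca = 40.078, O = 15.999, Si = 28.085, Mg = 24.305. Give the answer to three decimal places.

1.005 Mg apfu

25.79 wt% CaO ÷ 56.077 g/mol = 0.45990 mol, giving 0.45990 Ca and 0.45990 O.
18.67 wt% MgO ÷ 40.304 g/mol = 0.46323 mol, giving 0.46323 Mg and 0.46323 O.
55.38 wt% SiO2 ÷ 60.083 g/mol = 0.92172 mol, giving 0.92172 Si and 1.84344 O.
Oxygen sums to 2.76657; scaling by 6/2.76657 = 2.16875 puts the formula on 6 O.
Mg: 0.46323 × 2.16875 = 1.005 atoms per formula unit.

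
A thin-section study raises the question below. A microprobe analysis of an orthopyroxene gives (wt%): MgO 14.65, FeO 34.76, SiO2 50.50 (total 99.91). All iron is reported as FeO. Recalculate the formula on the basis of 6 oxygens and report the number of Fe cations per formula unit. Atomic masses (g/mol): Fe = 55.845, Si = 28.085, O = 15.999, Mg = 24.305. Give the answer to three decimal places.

14.65 wt% MgO ÷ 40.304 g/mol = 0.36349 mol, giving 0.36349 Mg and 0.36349 O.
34.76 wt% FeO ÷ 71.844 g/mol = 0.48383 mol, giving 0.48383 Fe and 0.48383 O.
50.50 wt% SiO2 ÷ 60.083 g/mol = 0.84050 mol, giving 0.84050 Si and 1.68100 O.
Oxygen sums to 2.52832; scaling by 6/2.52832 = 2.37312 puts the formula on 6 O.
Fe: 0.48383 × 2.37312 = 1.148 atoms per formula unit.

1.148 Fe apfu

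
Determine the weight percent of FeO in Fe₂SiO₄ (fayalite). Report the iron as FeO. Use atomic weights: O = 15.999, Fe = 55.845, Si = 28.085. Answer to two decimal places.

Molar mass of Fe₂SiO₄ = 2*55.845 + 1*28.085 + 4*15.999 = 203.771 g/mol.
Each formula unit contains 2 Fe, equivalent to 2/1 = 2.0000 mol FeO.
M(FeO) = 1×55.845 + 1×15.999 = 71.844 g/mol.
Mass of FeO per formula unit = 2.0000 × 71.844 = 143.688 g.
FeO wt% = 143.688 / 203.771 × 100 = 70.51%.

70.51 wt%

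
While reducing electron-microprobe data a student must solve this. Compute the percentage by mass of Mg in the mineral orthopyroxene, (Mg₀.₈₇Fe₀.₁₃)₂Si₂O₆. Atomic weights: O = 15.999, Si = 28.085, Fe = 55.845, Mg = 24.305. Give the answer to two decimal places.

Molar mass of (Mg₀.₈₇Fe₀.₁₃)₂Si₂O₆: 1.74·24.305 + 0.26·55.845 + 2·28.085 + 6·15.999 = 208.974 g/mol.
Mass of Mg per formula unit: 1.74 × 24.305 = 42.291 g.
Weight fraction Mg = 42.291 / 208.974 = 0.2024.

20.24 weight percent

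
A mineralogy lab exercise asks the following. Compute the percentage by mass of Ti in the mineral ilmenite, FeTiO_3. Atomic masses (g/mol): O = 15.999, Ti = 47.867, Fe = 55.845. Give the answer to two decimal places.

31.55 weight percent

M(FeTiO_3) = 151.709 g/mol.
Ti contributes 1 × 47.867 = 47.867 g per mole.
47.867/151.709 = 0.3155 → 31.55%.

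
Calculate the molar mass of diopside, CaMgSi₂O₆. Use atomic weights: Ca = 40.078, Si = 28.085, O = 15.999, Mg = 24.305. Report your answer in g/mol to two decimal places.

216.55 g/mol

M = 1×40.078 + 1×24.305 + 2×28.085 + 6×15.999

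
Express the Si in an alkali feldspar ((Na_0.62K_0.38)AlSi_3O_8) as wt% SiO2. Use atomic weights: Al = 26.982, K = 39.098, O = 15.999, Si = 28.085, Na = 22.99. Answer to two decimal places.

67.17 wt%

Molar mass of (Na_0.62K_0.38)AlSi_3O_8 = 0.62×22.99 + 0.38×39.098 + 1×26.982 + 3×28.085 + 8×15.999 = 268.340 g/mol.
Each formula unit contains 3 Si, equivalent to 3/1 = 3.0000 mol SiO2.
M(SiO2) = 1×28.085 + 2×15.999 = 60.083 g/mol.
Mass of SiO2 per formula unit = 3.0000 × 60.083 = 180.249 g.
SiO2 wt% = 180.249 / 268.340 × 100 = 67.17%.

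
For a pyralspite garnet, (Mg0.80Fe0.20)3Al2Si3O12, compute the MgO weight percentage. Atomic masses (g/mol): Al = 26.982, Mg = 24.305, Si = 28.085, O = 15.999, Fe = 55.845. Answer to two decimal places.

Formula mass = 422.046 g/mol.
2.40 Mg → 2.4000 mol MgO per formula unit; M(MgO) = 40.304, so MgO mass = 96.730 g.
96.730/422.046 × 100 = 22.92 wt%.

22.92 wt%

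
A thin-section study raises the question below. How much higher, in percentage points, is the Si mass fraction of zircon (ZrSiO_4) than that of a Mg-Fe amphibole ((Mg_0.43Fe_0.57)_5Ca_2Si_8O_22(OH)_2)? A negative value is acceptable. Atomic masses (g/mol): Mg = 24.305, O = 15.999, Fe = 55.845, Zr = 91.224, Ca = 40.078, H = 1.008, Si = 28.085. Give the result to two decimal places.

First mineral: 28.085 g Si in 183.305 g formula = 15.32 wt% Si.
Second mineral: 224.680 g Si in 902.242 g formula = 24.90 wt% Si.
15.32% − 24.90% gives a difference of -9.58 percentage points.

-9.58 percentage points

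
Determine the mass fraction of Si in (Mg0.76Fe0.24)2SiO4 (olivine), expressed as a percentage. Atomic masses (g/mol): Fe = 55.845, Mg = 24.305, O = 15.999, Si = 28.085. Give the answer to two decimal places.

18.02 wt%

Formula mass = 1.52×24.305 + 0.48×55.845 + 1×28.085 + 4×15.999 = 155.830 g/mol, of which 28.085 g is Si.
So Si makes up 28.085/155.830 = 0.1802 of the mass, i.e. 18.02%.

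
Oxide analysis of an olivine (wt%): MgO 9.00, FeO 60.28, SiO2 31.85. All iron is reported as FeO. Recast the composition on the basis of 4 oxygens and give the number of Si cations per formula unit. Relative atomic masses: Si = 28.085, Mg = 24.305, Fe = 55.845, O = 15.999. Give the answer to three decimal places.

MgO: 9.00/40.304 = 0.22330 mol → 0.22330 mol Mg, 0.22330 mol O.
FeO: 60.28/71.844 = 0.83904 mol → 0.83904 mol Fe, 0.83904 mol O.
SiO2: 31.85/60.083 = 0.53010 mol → 0.53010 mol Si, 1.06020 mol O.
Total oxygen = 2.12254 mol. Normalization factor = 4/2.12254 = 1.88453.
Si per 4 O = 0.53010 × 1.88453 = 0.999.

0.999 Si apfu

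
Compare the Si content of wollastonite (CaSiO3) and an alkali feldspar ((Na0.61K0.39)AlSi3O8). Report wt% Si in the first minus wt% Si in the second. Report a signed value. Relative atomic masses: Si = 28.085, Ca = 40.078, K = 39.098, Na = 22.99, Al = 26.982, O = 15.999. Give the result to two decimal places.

M(CaSiO3) = 116.160 g/mol, so wt% Si = 28.085/116.160 × 100 = 24.18%.
M((Na0.61K0.39)AlSi3O8) = 268.501 g/mol, so wt% Si = 84.255/268.501 × 100 = 31.38%.
24.18 − 31.38 = -7.20 pp.

-7.20 percentage points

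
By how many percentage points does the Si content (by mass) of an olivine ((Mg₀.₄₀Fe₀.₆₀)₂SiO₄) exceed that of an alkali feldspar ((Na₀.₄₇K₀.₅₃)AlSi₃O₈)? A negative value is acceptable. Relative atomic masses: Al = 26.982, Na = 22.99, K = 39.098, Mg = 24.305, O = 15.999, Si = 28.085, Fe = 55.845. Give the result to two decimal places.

-15.39 percentage points

First mineral: 28.085 g Si in 178.539 g formula = 15.73 wt% Si.
Second mineral: 84.255 g Si in 270.756 g formula = 31.12 wt% Si.
15.73% − 31.12% gives a difference of -15.39 percentage points.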